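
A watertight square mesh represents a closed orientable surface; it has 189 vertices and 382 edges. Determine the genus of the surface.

Every face is a square and each edge borders two faces, so 4F = 2·382, giving F = 191.
χ = V − E + F = 189 − 382 + 191 = -2.
For a closed orientable surface χ = 2 − 2g, so g = (2 − (-2))/2 = 2.

2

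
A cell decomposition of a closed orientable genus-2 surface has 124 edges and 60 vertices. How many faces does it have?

62

For a closed orientable surface of genus 2, χ = 2 − 2·2 = -2.
F = -2 − V + E = -2 − 60 + 124 = 62.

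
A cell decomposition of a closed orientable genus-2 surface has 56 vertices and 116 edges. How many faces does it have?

For a closed orientable surface of genus 2, χ = 2 − 2·2 = -2.
F = -2 − V + E = -2 − 56 + 116 = 58.

58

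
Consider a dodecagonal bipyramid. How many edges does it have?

A bipyramid over an n-gon has 2n triangular faces and n + 2 vertices: V = 12 + 2 = 14, E = 3·12 = 36, F = 2·12 = 24.

36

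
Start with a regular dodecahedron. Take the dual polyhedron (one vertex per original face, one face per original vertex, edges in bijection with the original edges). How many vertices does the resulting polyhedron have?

The base solid has V = 20, E = 30, F = 12.
The dual swaps V and F and preserves E: V′ = F = 12, E′ = E = 30, F′ = V = 20.

12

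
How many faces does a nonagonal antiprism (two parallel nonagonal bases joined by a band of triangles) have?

An antiprism on an n-gon has two n-gon caps and 2n triangles: V = 2·9 = 18, E = 4·9 = 36, F = 2·9 + 2 = 20.

20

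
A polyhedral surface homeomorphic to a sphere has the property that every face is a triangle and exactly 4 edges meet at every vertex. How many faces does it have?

8

Each face has 3 edges and each edge borders two faces, so 2E = 3F.
Each vertex has degree 4, so 4V = 2E and hence V = 3F/4.
Euler: V − E + F = 2 ⇒ (3F/4) − (3F/2) + F = 2.
Multiply by 8: (6 − 12 + 8)F = 16, i.e. 2F = 16.
So F = 8, E = 3·8/2 = 12, V = 3·8/4 = 6.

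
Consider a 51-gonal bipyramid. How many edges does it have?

153

A bipyramid over an n-gon has 2n triangular faces and n + 2 vertices: V = 51 + 2 = 53, E = 3·51 = 153, F = 2·51 = 102.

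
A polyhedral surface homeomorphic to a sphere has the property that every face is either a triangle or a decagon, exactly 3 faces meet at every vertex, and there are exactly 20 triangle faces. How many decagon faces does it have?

Let x be the number of decagons; then F = 20 + x.
Edge–face incidences: 2E = 3·20 + 10·x = 60 + 10x.
Every vertex has degree 3, so 3V = 2E.
Euler: V − E + F = 2 ⇒ (2E)/3 − E + (20 + x) = 2.
Multiply by 6: 2·(2E) − 3·(2E) + 6·(20 + x) = 12, i.e. 120 + 6x − (60 + 10x) = 12.
Collecting terms: −4x + 60 = 12, so −4x = −48, so x = 12.
Then 2E = 60 + 10·12 = 180, so E = 90, V = 2E/3 = 60, F = 20 + 12 = 32.

12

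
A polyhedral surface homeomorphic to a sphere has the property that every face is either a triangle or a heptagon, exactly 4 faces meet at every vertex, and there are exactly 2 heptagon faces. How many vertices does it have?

Let x be the number of triangles; then F = 2 + x.
Edge–face incidences: 2E = 7·2 + 3·x = 14 + 3x.
Every vertex has degree 4, so 4V = 2E.
Euler: V − E + F = 2 ⇒ (2E)/4 − E + (2 + x) = 2.
Multiply by 8: 2·(2E) − 4·(2E) + 8·(2 + x) = 16, i.e. 16 + 8x − 2·(14 + 3x) = 16.
Collecting terms: 2x − 12 = 16, so 2x = 28, so x = 14.
Then 2E = 14 + 3·14 = 56, so E = 28, V = 2E/4 = 14, F = 2 + 14 = 16.

14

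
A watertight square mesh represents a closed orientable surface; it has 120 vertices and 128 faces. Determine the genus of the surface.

5

Every face is a square, so 2E = 4·128 = 512, giving E = 256.
χ = V − E + F = 120 − 256 + 128 = -8.
For a closed orientable surface χ = 2 − 2g, so g = (2 − (-8))/2 = 5.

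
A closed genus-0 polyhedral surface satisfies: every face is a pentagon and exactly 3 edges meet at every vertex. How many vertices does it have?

Each face has 5 edges and each edge borders two faces, so 2E = 5F.
Each vertex has degree 3, so 3V = 2E and hence V = 5F/3.
Euler: V − E + F = 2 ⇒ (5F/3) − (5F/2) + F = 2.
Multiply by 6: (10 − 15 + 6)F = 12, i.e. 1F = 12.
So F = 12, E = 5·12/2 = 30, V = 5·12/3 = 20.

20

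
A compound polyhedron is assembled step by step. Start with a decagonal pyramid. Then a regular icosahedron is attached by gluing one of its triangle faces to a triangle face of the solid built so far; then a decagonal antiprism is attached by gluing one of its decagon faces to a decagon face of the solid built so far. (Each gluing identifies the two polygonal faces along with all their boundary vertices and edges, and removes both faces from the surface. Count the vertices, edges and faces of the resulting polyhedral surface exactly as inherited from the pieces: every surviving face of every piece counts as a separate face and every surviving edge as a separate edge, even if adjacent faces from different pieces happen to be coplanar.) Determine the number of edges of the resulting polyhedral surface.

77

A decagonal pyramid: V=11, E=20, F=11.
Attach a regular icosahedron (V=12, E=30, F=20) along a 3-gon: merge 3 vertices and 3 edges, delete both glued faces → V=20, E=47, F=29.
Attach a decagonal antiprism (V=20, E=40, F=22) along a 10-gon: merge 10 vertices and 10 edges, delete both glued faces → V=30, E=77, F=49.
Check: V − E + F = 30 − 77 + 49 = 2.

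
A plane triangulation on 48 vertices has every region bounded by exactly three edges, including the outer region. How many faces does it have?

92

In a plane triangulation 3F = 2E and V − E + F = 2, so F = 2V − 4 = 2·48 − 4 = 92.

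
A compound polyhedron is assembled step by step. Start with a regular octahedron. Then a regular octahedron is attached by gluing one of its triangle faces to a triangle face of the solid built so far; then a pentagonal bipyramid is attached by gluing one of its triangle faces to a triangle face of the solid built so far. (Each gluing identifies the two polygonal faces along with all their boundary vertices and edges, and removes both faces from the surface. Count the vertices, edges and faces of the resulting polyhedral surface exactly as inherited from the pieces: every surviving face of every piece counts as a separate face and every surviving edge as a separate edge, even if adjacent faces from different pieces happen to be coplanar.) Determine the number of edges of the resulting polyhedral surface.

33

A regular octahedron: V=6, E=12, F=8.
Attach a regular octahedron (V=6, E=12, F=8) along a 3-gon: merge 3 vertices and 3 edges, delete both glued faces → V=9, E=21, F=14.
Attach a pentagonal bipyramid (V=7, E=15, F=10) along a 3-gon: merge 3 vertices and 3 edges, delete both glued faces → V=13, E=33, F=22.
Check: V − E + F = 13 − 33 + 22 = 2.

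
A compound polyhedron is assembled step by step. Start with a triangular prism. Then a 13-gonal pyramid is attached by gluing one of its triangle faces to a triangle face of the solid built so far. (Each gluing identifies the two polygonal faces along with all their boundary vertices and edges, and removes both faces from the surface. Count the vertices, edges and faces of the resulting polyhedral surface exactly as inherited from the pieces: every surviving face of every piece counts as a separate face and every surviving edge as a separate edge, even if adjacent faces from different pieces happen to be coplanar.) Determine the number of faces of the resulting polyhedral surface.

A triangular prism: V=6, E=9, F=5.
Attach a 13-gonal pyramid (V=14, E=26, F=14) along a 3-gon: merge 3 vertices and 3 edges, delete both glued faces → V=17, E=32, F=17.
Check: V − E + F = 17 − 32 + 17 = 2.

17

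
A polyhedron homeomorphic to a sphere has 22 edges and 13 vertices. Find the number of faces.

11

Here V − E + F = 2.
F = 2 − V + E = 2 − 13 + 22 = 11.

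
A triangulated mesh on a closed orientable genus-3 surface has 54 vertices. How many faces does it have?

χ = 2 − 2·3 = -4, and every face is a triangle so 3F = 2E.
V − E + F = -4 with E = 3F/2 gives 54 − (3/2 − 1)·F = -4, so F = 116 and E = 174.

116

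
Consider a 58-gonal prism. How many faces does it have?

A prism on an n-gon has two n-gon bases and n rectangular sides: V = 2·58 = 116, E = 3·58 = 174, F = 58 + 2 = 60.

60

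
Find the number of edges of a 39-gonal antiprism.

An antiprism on an n-gon has two n-gon caps and 2n triangles: V = 2·39 = 78, E = 4·39 = 156, F = 2·39 + 2 = 80.
Check: V − E + F = 78 − 156 + 80 = 2.

156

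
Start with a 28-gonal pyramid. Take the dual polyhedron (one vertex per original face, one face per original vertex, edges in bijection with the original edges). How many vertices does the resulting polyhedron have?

29

The base solid has V = 29, E = 56, F = 29.
The dual swaps V and F and preserves E: V′ = F = 29, E′ = E = 56, F′ = V = 29.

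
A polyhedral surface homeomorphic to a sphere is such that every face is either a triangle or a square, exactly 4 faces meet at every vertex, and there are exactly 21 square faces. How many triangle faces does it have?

8

Let x be the number of triangles; then F = 21 + x.
Edge–face incidences: 2E = 4·21 + 3·x = 84 + 3x.
Every vertex has degree 4, so 4V = 2E.
Euler: V − E + F = 2 ⇒ (2E)/4 − E + (21 + x) = 2.
Multiply by 8: 2·(2E) − 4·(2E) + 8·(21 + x) = 16, i.e. 168 + 8x − 2·(84 + 3x) = 16.
Collecting terms: 2x = 16, so x = 8.
Then 2E = 84 + 3·8 = 108, so E = 54, V = 2E/4 = 27, F = 21 + 8 = 29.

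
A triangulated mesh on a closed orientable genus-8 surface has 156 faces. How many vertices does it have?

χ = 2 − 2·8 = -14, and every face is a triangle so 3F = 2E.
E = 3·156/2 = 234. Then V = -14 + E − F = -14 + 234 − 156 = 64.

64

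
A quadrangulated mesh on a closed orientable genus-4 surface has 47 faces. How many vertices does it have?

41

χ = 2 − 2·4 = -6, and every face is a square so 4F = 2E.
E = 4·47/2 = 94. Then V = -6 + E − F = -6 + 94 − 47 = 41.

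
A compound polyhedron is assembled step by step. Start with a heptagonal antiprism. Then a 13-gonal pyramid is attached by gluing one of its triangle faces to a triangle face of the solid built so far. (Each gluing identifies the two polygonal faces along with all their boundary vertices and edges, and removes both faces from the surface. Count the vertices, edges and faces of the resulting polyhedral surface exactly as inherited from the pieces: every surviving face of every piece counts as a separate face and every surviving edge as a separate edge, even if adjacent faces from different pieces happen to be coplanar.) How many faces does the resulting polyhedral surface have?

28

A heptagonal antiprism: V=14, E=28, F=16.
Attach a 13-gonal pyramid (V=14, E=26, F=14) along a 3-gon: merge 3 vertices and 3 edges, delete both glued faces → V=25, E=51, F=28.
Check: V − E + F = 25 − 51 + 28 = 2.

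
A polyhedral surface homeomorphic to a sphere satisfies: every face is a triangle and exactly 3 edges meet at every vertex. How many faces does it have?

4

Each face has 3 edges and each edge borders two faces, so 2E = 3F.
Each vertex has degree 3, so 3V = 2E and hence V = 3F/3.
Euler: V − E + F = 2 ⇒ (3F/3) − (3F/2) + F = 2.
Multiply by 6: (6 − 9 + 6)F = 12, i.e. 3F = 12.
So F = 4, E = 3·4/2 = 6, V = 3·4/3 = 4.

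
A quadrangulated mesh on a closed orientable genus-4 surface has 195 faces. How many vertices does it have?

χ = 2 − 2·4 = -6, and every face is a square so 4F = 2E.
E = 4·195/2 = 390. Then V = -6 + E − F = -6 + 390 − 195 = 189.

189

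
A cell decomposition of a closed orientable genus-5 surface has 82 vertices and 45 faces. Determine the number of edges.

135

For a closed orientable surface of genus 5, χ = 2 − 2·5 = -8.
E = V + F − (-8) = 82 + 45 − (-8) = 135.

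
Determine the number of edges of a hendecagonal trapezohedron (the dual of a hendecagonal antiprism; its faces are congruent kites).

44

The n-trapezohedron (dual of the n-antiprism) has V = 2·11 + 2 = 24, E = 4·11 = 44, F = 2·11 = 22.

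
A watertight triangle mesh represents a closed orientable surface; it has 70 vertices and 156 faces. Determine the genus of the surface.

5

Every face is a triangle, so 2E = 3·156 = 468, giving E = 234.
χ = V − E + F = 70 − 234 + 156 = -8.
For a closed orientable surface χ = 2 − 2g, so g = (2 − (-8))/2 = 5.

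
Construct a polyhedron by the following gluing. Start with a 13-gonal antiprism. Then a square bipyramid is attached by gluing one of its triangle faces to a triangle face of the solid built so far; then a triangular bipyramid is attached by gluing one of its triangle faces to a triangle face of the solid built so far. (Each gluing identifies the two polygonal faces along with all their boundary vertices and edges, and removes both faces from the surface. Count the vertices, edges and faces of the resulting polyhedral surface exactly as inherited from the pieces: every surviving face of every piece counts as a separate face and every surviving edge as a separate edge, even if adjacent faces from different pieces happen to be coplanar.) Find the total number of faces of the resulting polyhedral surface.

A 13-gonal antiprism: V=26, E=52, F=28.
Attach a square bipyramid (V=6, E=12, F=8) along a 3-gon: merge 3 vertices and 3 edges, delete both glued faces → V=29, E=61, F=34.
Attach a triangular bipyramid (V=5, E=9, F=6) along a 3-gon: merge 3 vertices and 3 edges, delete both glued faces → V=31, E=67, F=38.
Check: V − E + F = 31 − 67 + 38 = 2.

38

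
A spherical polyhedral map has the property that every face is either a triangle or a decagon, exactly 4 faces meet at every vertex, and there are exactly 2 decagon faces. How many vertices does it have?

20

Let x be the number of triangles; then F = 2 + x.
Edge–face incidences: 2E = 10·2 + 3·x = 20 + 3x.
Every vertex has degree 4, so 4V = 2E.
Euler: V − E + F = 2 ⇒ (2E)/4 − E + (2 + x) = 2.
Multiply by 8: 2·(2E) − 4·(2E) + 8·(2 + x) = 16, i.e. 16 + 8x − 2·(20 + 3x) = 16.
Collecting terms: 2x − 24 = 16, so 2x = 40, so x = 20.
Then 2E = 20 + 3·20 = 80, so E = 40, V = 2E/4 = 20, F = 2 + 20 = 22.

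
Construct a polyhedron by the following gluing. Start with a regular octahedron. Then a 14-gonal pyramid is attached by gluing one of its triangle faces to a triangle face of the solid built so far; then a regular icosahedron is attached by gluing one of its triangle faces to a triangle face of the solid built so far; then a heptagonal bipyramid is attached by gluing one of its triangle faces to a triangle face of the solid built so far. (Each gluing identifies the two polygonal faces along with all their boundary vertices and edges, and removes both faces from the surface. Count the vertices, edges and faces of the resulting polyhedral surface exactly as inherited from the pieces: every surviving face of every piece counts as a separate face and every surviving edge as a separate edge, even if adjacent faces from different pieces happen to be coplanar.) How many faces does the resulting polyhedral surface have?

51

A regular octahedron: V=6, E=12, F=8.
Attach a 14-gonal pyramid (V=15, E=28, F=15) along a 3-gon: merge 3 vertices and 3 edges, delete both glued faces → V=18, E=37, F=21.
Attach a regular icosahedron (V=12, E=30, F=20) along a 3-gon: merge 3 vertices and 3 edges, delete both glued faces → V=27, E=64, F=39.
Attach a heptagonal bipyramid (V=9, E=21, F=14) along a 3-gon: merge 3 vertices and 3 edges, delete both glued faces → V=33, E=82, F=51.
Check: V − E + F = 33 − 82 + 51 = 2.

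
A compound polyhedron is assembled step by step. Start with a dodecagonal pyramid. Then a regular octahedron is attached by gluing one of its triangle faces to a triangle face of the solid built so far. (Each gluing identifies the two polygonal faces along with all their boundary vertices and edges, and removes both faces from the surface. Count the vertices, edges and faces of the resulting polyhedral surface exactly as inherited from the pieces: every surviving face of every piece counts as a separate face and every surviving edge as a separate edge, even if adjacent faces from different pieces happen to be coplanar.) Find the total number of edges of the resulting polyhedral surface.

A dodecagonal pyramid: V=13, E=24, F=13.
Attach a regular octahedron (V=6, E=12, F=8) along a 3-gon: merge 3 vertices and 3 edges, delete both glued faces → V=16, E=33, F=19.
Check: V − E + F = 16 − 33 + 19 = 2.

33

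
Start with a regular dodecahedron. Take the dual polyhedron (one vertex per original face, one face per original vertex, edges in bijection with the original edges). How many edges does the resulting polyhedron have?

30

The base solid has V = 20, E = 30, F = 12.
The dual swaps V and F and preserves E: V′ = F = 12, E′ = E = 30, F′ = V = 20.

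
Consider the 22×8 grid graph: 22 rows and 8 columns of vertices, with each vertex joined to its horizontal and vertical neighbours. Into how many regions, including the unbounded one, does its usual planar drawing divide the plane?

The grid has V = 22·8 = 176 vertices and E = 22·7 + 8·21 = 322 edges.
F = 2 − V + E = 2 − 176 + 322 = 148.

148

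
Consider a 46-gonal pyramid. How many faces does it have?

47

A pyramid on an n-gon base has one n-gon and n triangles: V = 46 + 1 = 47, E = 2·46 = 92, F = 46 + 1 = 47.
Check: V − E + F = 47 − 92 + 47 = 2.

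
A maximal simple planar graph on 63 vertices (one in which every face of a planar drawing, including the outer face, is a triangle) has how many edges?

183

In a plane triangulation 3F = 2E and V − E + F = 2, so E = 3V − 6 = 3·63 − 6 = 183.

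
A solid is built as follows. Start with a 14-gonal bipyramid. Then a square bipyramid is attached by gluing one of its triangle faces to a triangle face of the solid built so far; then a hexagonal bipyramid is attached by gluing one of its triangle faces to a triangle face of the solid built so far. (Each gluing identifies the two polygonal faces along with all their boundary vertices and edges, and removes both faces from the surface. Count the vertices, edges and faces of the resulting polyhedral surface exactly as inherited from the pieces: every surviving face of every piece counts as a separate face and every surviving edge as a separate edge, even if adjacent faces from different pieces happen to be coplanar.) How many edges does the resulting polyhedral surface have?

66

A 14-gonal bipyramid: V=16, E=42, F=28.
Attach a square bipyramid (V=6, E=12, F=8) along a 3-gon: merge 3 vertices and 3 edges, delete both glued faces → V=19, E=51, F=34.
Attach a hexagonal bipyramid (V=8, E=18, F=12) along a 3-gon: merge 3 vertices and 3 edges, delete both glued faces → V=24, E=66, F=44.
Check: V − E + F = 24 − 66 + 44 = 2.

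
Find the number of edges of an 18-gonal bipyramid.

A bipyramid over an n-gon has 2n triangular faces and n + 2 vertices: V = 18 + 2 = 20, E = 3·18 = 54, F = 2·18 = 36.
Check: V − E + F = 20 − 54 + 36 = 2.

54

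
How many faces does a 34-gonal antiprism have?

An antiprism on an n-gon has two n-gon caps and 2n triangles: V = 2·34 = 68, E = 4·34 = 136, F = 2·34 + 2 = 70.

70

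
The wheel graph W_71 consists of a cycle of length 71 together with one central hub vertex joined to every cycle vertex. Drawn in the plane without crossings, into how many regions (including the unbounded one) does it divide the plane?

W_71 has V = 71 + 1 = 72 vertices and E = 2·71 = 142 edges.
By Euler's formula F = 2 − V + E = 2 − 72 + 142 = 72.

72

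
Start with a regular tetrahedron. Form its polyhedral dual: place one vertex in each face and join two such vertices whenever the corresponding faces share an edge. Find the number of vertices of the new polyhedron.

The base solid has V = 4, E = 6, F = 4.
The dual swaps V and F and preserves E: V′ = F = 4, E′ = E = 6, F′ = V = 4.

4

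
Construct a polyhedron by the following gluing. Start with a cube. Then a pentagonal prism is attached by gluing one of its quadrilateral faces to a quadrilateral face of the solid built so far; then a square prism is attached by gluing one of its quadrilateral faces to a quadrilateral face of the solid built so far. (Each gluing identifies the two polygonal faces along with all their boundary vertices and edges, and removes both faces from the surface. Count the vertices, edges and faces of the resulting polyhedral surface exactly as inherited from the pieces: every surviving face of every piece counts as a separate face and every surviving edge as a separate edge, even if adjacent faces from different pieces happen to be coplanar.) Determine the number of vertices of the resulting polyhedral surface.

A cube: V=8, E=12, F=6.
Attach a pentagonal prism (V=10, E=15, F=7) along a 4-gon: merge 4 vertices and 4 edges, delete both glued faces → V=14, E=23, F=11.
Attach a square prism (V=8, E=12, F=6) along a 4-gon: merge 4 vertices and 4 edges, delete both glued faces → V=18, E=31, F=15.
Check: V − E + F = 18 − 31 + 15 = 2.

18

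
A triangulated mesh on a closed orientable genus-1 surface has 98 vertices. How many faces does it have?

196

χ = 2 − 2·1 = 0, and every face is a triangle so 3F = 2E.
V − E + F = 0 with E = 3F/2 gives 98 − (3/2 − 1)·F = 0, so F = 196 and E = 294.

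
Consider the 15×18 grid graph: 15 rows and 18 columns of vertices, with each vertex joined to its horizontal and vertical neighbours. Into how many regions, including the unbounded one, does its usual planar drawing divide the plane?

239

The grid has V = 15·18 = 270 vertices and E = 15·17 + 18·14 = 507 edges.
F = 2 − V + E = 2 − 270 + 507 = 239.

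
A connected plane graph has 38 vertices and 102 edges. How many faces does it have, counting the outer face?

66

Euler's formula for a connected plane graph: V − E + F = 2, so F = 2 − 38 + 102 = 66.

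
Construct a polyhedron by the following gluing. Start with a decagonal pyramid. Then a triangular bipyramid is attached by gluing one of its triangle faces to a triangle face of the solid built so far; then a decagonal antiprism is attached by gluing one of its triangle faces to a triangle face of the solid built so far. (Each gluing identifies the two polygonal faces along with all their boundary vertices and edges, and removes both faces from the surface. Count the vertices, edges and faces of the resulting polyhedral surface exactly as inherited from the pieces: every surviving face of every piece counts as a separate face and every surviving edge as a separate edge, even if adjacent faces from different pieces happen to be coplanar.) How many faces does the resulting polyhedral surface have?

A decagonal pyramid: V=11, E=20, F=11.
Attach a triangular bipyramid (V=5, E=9, F=6) along a 3-gon: merge 3 vertices and 3 edges, delete both glued faces → V=13, E=26, F=15.
Attach a decagonal antiprism (V=20, E=40, F=22) along a 3-gon: merge 3 vertices and 3 edges, delete both glued faces → V=30, E=63, F=35.
Check: V − E + F = 30 − 63 + 35 = 2.

35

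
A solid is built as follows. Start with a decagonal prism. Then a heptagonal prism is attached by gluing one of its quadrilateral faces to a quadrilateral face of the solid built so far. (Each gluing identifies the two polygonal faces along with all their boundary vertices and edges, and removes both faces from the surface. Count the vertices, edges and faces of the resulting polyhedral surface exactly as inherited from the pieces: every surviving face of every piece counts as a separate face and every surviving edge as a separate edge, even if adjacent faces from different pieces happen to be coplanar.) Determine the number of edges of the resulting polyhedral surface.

A decagonal prism: V=20, E=30, F=12.
Attach a heptagonal prism (V=14, E=21, F=9) along a 4-gon: merge 4 vertices and 4 edges, delete both glued faces → V=30, E=47, F=19.
Check: V − E + F = 30 − 47 + 19 = 2.

47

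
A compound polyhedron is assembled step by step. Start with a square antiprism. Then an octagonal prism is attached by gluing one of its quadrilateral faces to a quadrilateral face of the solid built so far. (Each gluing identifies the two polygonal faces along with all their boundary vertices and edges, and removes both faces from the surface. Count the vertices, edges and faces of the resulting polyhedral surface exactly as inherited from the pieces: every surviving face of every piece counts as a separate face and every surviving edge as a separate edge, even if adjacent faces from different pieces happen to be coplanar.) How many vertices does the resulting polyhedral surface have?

A square antiprism: V=8, E=16, F=10.
Attach an octagonal prism (V=16, E=24, F=10) along a 4-gon: merge 4 vertices and 4 edges, delete both glued faces → V=20, E=36, F=18.
Check: V − E + F = 20 − 36 + 18 = 2.

20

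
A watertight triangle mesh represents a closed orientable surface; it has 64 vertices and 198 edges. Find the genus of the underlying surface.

2

Every face is a triangle and each edge borders two faces, so 3F = 2·198, giving F = 132.
χ = V − E + F = 64 − 198 + 132 = -2.
For a closed orientable surface χ = 2 − 2g, so g = (2 − (-2))/2 = 2.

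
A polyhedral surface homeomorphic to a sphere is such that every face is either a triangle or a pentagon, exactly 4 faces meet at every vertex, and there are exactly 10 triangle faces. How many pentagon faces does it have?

2

Let x be the number of pentagons; then F = 10 + x.
Edge–face incidences: 2E = 3·10 + 5·x = 30 + 5x.
Every vertex has degree 4, so 4V = 2E.
Euler: V − E + F = 2 ⇒ (2E)/4 − E + (10 + x) = 2.
Multiply by 8: 2·(2E) − 4·(2E) + 8·(10 + x) = 16, i.e. 80 + 8x − 2·(30 + 5x) = 16.
Collecting terms: −2x + 20 = 16, so −2x = −4, so x = 2.
Then 2E = 30 + 5·2 = 40, so E = 20, V = 2E/4 = 10, F = 10 + 2 = 12.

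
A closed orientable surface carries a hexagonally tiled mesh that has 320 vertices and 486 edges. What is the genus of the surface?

Every face is a hexagon and each edge borders two faces, so 6F = 2·486, giving F = 162.
χ = V − E + F = 320 − 486 + 162 = -4.
For a closed orientable surface χ = 2 − 2g, so g = (2 − (-4))/2 = 3.

3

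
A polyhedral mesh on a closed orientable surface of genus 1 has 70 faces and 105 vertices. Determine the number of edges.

For a closed orientable surface of genus 1, χ = 2 − 2·1 = 0.
E = V + F − (0) = 105 + 70 − (0) = 175.

175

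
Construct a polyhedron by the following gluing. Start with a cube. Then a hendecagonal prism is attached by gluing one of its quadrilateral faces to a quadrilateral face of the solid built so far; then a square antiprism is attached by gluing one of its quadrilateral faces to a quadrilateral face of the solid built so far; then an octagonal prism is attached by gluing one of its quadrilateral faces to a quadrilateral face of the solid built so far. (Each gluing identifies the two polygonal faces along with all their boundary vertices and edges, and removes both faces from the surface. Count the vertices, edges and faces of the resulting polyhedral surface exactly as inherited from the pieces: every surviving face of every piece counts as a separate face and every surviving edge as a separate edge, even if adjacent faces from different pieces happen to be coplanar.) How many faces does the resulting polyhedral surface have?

A cube: V=8, E=12, F=6.
Attach a hendecagonal prism (V=22, E=33, F=13) along a 4-gon: merge 4 vertices and 4 edges, delete both glued faces → V=26, E=41, F=17.
Attach a square antiprism (V=8, E=16, F=10) along a 4-gon: merge 4 vertices and 4 edges, delete both glued faces → V=30, E=53, F=25.
Attach an octagonal prism (V=16, E=24, F=10) along a 4-gon: merge 4 vertices and 4 edges, delete both glued faces → V=42, E=73, F=33.
Check: V − E + F = 42 − 73 + 33 = 2.

33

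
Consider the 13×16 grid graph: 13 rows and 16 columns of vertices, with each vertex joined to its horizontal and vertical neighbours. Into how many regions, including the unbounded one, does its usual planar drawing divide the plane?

181

The grid has V = 13·16 = 208 vertices and E = 13·15 + 16·12 = 387 edges.
F = 2 − V + E = 2 − 208 + 387 = 181.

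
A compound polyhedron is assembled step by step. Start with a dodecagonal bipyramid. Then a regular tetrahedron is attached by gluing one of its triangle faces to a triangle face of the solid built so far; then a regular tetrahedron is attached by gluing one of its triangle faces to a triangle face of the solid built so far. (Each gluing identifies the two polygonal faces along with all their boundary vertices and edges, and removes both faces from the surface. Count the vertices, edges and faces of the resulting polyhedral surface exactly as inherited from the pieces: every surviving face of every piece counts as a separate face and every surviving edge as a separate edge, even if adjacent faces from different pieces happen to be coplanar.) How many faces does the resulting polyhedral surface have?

28

A dodecagonal bipyramid: V=14, E=36, F=24.
Attach a regular tetrahedron (V=4, E=6, F=4) along a 3-gon: merge 3 vertices and 3 edges, delete both glued faces → V=15, E=39, F=26.
Attach a regular tetrahedron (V=4, E=6, F=4) along a 3-gon: merge 3 vertices and 3 edges, delete both glued faces → V=16, E=42, F=28.
Check: V − E + F = 16 − 42 + 28 = 2.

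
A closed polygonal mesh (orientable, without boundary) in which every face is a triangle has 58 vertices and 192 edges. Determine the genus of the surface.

4

Every face is a triangle and each edge borders two faces, so 3F = 2·192, giving F = 128.
χ = V − E + F = 58 − 192 + 128 = -6.
For a closed orientable surface χ = 2 − 2g, so g = (2 − (-6))/2 = 4.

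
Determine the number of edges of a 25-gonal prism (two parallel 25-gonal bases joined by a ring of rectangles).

A prism on an n-gon has two n-gon bases and n rectangular sides: V = 2·25 = 50, E = 3·25 = 75, F = 25 + 2 = 27.

75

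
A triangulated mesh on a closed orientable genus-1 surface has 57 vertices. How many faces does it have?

114

χ = 2 − 2·1 = 0, and every face is a triangle so 3F = 2E.
V − E + F = 0 with E = 3F/2 gives 57 − (3/2 − 1)·F = 0, so F = 114 and E = 171.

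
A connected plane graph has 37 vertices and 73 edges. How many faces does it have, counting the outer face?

Euler's formula for a connected plane graph: V − E + F = 2, so F = 2 − 37 + 73 = 38.

38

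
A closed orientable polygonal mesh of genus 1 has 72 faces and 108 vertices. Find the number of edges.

180

For a closed orientable surface of genus 1, χ = 2 − 2·1 = 0.
E = V + F − (0) = 108 + 72 − (0) = 180.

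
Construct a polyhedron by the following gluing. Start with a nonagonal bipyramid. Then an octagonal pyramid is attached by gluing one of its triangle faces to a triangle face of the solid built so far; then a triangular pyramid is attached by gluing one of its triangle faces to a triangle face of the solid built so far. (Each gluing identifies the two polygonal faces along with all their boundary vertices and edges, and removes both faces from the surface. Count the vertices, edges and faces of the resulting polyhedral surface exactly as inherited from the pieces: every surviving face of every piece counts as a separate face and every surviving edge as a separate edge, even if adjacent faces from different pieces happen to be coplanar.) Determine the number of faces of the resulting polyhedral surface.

A nonagonal bipyramid: V=11, E=27, F=18.
Attach an octagonal pyramid (V=9, E=16, F=9) along a 3-gon: merge 3 vertices and 3 edges, delete both glued faces → V=17, E=40, F=25.
Attach a triangular pyramid (V=4, E=6, F=4) along a 3-gon: merge 3 vertices and 3 edges, delete both glued faces → V=18, E=43, F=27.
Check: V − E + F = 18 − 43 + 27 = 2.

27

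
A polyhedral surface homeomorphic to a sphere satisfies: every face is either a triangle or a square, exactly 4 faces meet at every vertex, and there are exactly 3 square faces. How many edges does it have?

Let x be the number of triangles; then F = 3 + x.
Edge–face incidences: 2E = 4·3 + 3·x = 12 + 3x.
Every vertex has degree 4, so 4V = 2E.
Euler: V − E + F = 2 ⇒ (2E)/4 − E + (3 + x) = 2.
Multiply by 8: 2·(2E) − 4·(2E) + 8·(3 + x) = 16, i.e. 24 + 8x − 2·(12 + 3x) = 16.
Collecting terms: 2x = 16, so x = 8.
Then 2E = 12 + 3·8 = 36, so E = 18, V = 2E/4 = 9, F = 3 + 8 = 11.

18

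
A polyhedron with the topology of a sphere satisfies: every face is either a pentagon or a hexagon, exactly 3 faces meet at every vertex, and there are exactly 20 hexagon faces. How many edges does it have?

Let x be the number of pentagons; then F = 20 + x.
Edge–face incidences: 2E = 6·20 + 5·x = 120 + 5x.
Every vertex has degree 3, so 3V = 2E.
Euler: V − E + F = 2 ⇒ (2E)/3 − E + (20 + x) = 2.
Multiply by 6: 2·(2E) − 3·(2E) + 6·(20 + x) = 12, i.e. 120 + 6x − (120 + 5x) = 12.
Collecting terms: x = 12.
Then 2E = 120 + 5·12 = 180, so E = 90, V = 2E/3 = 60, F = 20 + 12 = 32.

90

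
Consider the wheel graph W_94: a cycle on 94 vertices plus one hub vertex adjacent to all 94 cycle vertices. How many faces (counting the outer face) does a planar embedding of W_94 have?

95

W_94 has V = 94 + 1 = 95 vertices and E = 2·94 = 188 edges.
By Euler's formula F = 2 − V + E = 2 − 95 + 188 = 95.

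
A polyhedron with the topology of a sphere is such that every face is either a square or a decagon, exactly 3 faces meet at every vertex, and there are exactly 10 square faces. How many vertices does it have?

20

Let x be the number of decagons; then F = 10 + x.
Edge–face incidences: 2E = 4·10 + 10·x = 40 + 10x.
Every vertex has degree 3, so 3V = 2E.
Euler: V − E + F = 2 ⇒ (2E)/3 − E + (10 + x) = 2.
Multiply by 6: 2·(2E) − 3·(2E) + 6·(10 + x) = 12, i.e. 60 + 6x − (40 + 10x) = 12.
Collecting terms: −4x + 20 = 12, so −4x = −8, so x = 2.
Then 2E = 40 + 10·2 = 60, so E = 30, V = 2E/3 = 20, F = 10 + 2 = 12.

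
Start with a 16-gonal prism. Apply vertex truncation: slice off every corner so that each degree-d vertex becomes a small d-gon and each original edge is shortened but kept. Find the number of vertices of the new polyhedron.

96

The base solid has V = 32, E = 48, F = 18.
Truncation replaces each original edge-end by a new vertex, so V′ = 2E = 96.
Each original edge survives, and each old vertex of degree d contributes d new edges; summing degrees gives Σd = 2E, so E′ = E + 2E = 3E = 144.
Each original face survives and each original vertex becomes one new face: F′ = F + V = 50.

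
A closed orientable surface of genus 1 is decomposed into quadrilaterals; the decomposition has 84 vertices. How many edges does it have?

168

χ = 2 − 2·1 = 0, and every face is a square so 4F = 2E.
V − E + F = 0 with E = 4F/2 gives 84 − (4/2 − 1)·F = 0, so F = 84 and E = 168.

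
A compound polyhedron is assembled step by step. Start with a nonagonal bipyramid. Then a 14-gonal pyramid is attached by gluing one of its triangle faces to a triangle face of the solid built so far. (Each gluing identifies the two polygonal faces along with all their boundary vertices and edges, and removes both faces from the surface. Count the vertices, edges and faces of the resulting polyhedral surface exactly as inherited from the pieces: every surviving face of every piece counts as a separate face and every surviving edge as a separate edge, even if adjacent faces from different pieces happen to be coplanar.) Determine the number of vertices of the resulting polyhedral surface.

A nonagonal bipyramid: V=11, E=27, F=18.
Attach a 14-gonal pyramid (V=15, E=28, F=15) along a 3-gon: merge 3 vertices and 3 edges, delete both glued faces → V=23, E=52, F=31.
Check: V − E + F = 23 − 52 + 31 = 2.

23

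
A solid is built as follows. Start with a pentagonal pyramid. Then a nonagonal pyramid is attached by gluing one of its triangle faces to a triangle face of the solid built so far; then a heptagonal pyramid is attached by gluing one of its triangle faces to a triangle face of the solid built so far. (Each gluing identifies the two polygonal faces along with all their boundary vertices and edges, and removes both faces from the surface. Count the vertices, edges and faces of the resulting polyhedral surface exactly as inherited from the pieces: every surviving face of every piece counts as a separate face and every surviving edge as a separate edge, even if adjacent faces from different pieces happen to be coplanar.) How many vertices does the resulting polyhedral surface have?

18

A pentagonal pyramid: V=6, E=10, F=6.
Attach a nonagonal pyramid (V=10, E=18, F=10) along a 3-gon: merge 3 vertices and 3 edges, delete both glued faces → V=13, E=25, F=14.
Attach a heptagonal pyramid (V=8, E=14, F=8) along a 3-gon: merge 3 vertices and 3 edges, delete both glued faces → V=18, E=36, F=20.
Check: V − E + F = 18 − 36 + 20 = 2.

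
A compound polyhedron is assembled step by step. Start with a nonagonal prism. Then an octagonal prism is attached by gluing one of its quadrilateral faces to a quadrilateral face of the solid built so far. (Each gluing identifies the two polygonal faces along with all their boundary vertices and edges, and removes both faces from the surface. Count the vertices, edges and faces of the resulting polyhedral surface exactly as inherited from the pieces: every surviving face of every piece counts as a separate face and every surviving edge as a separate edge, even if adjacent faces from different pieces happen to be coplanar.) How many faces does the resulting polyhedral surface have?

A nonagonal prism: V=18, E=27, F=11.
Attach an octagonal prism (V=16, E=24, F=10) along a 4-gon: merge 4 vertices and 4 edges, delete both glued faces → V=30, E=47, F=19.
Check: V − E + F = 30 − 47 + 19 = 2.

19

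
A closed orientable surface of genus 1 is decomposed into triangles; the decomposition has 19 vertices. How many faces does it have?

χ = 2 − 2·1 = 0, and every face is a triangle so 3F = 2E.
V − E + F = 0 with E = 3F/2 gives 19 − (3/2 − 1)·F = 0, so F = 38 and E = 57.

38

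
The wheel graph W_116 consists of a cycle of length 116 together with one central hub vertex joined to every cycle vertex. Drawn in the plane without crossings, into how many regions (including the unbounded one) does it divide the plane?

W_116 has V = 116 + 1 = 117 vertices and E = 2·116 = 232 edges.
By Euler's formula F = 2 − V + E = 2 − 117 + 232 = 117.

117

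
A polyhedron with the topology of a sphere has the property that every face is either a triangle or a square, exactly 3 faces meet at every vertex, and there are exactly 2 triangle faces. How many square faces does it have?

3

Let x be the number of squares; then F = 2 + x.
Edge–face incidences: 2E = 3·2 + 4·x = 6 + 4x.
Every vertex has degree 3, so 3V = 2E.
Euler: V − E + F = 2 ⇒ (2E)/3 − E + (2 + x) = 2.
Multiply by 6: 2·(2E) − 3·(2E) + 6·(2 + x) = 12, i.e. 12 + 6x − (6 + 4x) = 12.
Collecting terms: 2x + 6 = 12, so 2x = 6, so x = 3.
Then 2E = 6 + 4·3 = 18, so E = 9, V = 2E/3 = 6, F = 2 + 3 = 5.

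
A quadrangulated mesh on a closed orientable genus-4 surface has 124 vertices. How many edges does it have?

260

χ = 2 − 2·4 = -6, and every face is a square so 4F = 2E.
V − E + F = -6 with E = 4F/2 gives 124 − (4/2 − 1)·F = -6, so F = 130 and E = 260.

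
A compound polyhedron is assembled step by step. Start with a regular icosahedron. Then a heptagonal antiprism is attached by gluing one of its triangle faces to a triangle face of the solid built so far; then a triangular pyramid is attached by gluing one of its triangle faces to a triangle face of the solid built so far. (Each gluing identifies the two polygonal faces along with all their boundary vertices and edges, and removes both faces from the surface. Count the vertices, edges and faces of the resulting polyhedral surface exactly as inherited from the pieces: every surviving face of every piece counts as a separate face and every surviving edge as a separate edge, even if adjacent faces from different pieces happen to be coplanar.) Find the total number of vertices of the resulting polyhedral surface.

24

A regular icosahedron: V=12, E=30, F=20.
Attach a heptagonal antiprism (V=14, E=28, F=16) along a 3-gon: merge 3 vertices and 3 edges, delete both glued faces → V=23, E=55, F=34.
Attach a triangular pyramid (V=4, E=6, F=4) along a 3-gon: merge 3 vertices and 3 edges, delete both glued faces → V=24, E=58, F=36.
Check: V − E + F = 24 − 58 + 36 = 2.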